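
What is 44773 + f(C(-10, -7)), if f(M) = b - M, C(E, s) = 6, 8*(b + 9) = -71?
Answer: 357993/8 ≈ 44749.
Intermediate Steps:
b = -143/8 (b = -9 + (⅛)*(-71) = -9 - 71/8 = -143/8 ≈ -17.875)
f(M) = -143/8 - M
44773 + f(C(-10, -7)) = 44773 + (-143/8 - 1*6) = 44773 + (-143/8 - 6) = 44773 - 191/8 = 357993/8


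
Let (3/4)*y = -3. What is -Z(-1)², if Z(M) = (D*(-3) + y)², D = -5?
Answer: -14641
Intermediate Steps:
y = -4 (y = (4/3)*(-3) = -4)
Z(M) = 121 (Z(M) = (-5*(-3) - 4)² = (15 - 4)² = 11² = 121)
-Z(-1)² = -1*121² = -1*14641 = -14641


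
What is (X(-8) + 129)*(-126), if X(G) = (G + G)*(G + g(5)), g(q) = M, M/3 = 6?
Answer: 3906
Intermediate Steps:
M = 18 (M = 3*6 = 18)
g(q) = 18
X(G) = 2*G*(18 + G) (X(G) = (G + G)*(G + 18) = (2*G)*(18 + G) = 2*G*(18 + G))
(X(-8) + 129)*(-126) = (2*(-8)*(18 - 8) + 129)*(-126) = (2*(-8)*10 + 129)*(-126) = (-160 + 129)*(-126) = -31*(-126) = 3906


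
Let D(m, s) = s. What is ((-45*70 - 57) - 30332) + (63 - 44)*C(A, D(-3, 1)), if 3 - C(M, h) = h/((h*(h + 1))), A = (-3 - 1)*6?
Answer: -66983/2 ≈ -33492.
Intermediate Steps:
A = -24 (A = -4*6 = -24)
C(M, h) = 3 - 1/(1 + h) (C(M, h) = 3 - h/(h*(h + 1)) = 3 - h/(h*(1 + h)) = 3 - h*1/(h*(1 + h)) = 3 - 1/(1 + h))
((-45*70 - 57) - 30332) + (63 - 44)*C(A, D(-3, 1)) = ((-45*70 - 57) - 30332) + (63 - 44)*((2 + 3*1)/(1 + 1)) = ((-3150 - 57) - 30332) + 19*((2 + 3)/2) = (-3207 - 30332) + 19*((½)*5) = -33539 + 19*(5/2) = -33539 + 95/2 = -66983/2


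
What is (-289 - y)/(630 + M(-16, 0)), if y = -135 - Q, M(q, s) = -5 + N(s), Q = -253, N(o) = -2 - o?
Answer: -407/623 ≈ -0.65329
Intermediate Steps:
M(q, s) = -7 - s (M(q, s) = -5 + (-2 - s) = -7 - s)
y = 118 (y = -135 - 1*(-253) = -135 + 253 = 118)
(-289 - y)/(630 + M(-16, 0)) = (-289 - 1*118)/(630 + (-7 - 1*0)) = (-289 - 118)/(630 + (-7 + 0)) = -407/(630 - 7) = -407/623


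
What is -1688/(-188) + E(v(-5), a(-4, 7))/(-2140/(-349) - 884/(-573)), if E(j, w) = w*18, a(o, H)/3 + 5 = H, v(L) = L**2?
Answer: 415685461/18033148 ≈ 23.051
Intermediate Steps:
a(o, H) = -15 + 3*H
E(j, w) = 18*w
-1688/(-188) + E(v(-5), a(-4, 7))/(-2140/(-349) - 884/(-573)) = -1688/(-188) + (18*(-15 + 3*7))/(-2140/(-349) - 884/(-573)) = -1688*(-1/188) + (18*(-15 + 21))/(-2140*(-1/349) - 884*(-1/573)) = 422/47 + (18*6)/(2140/349 + 884/573) = 422/47 + 108/(1534736/199977) = 422/47 + 108*(199977/1534736) = 422/47 + 5399379/383684 = 415685461/18033148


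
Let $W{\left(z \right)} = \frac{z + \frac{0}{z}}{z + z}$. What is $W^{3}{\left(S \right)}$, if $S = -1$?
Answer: $\frac{1}{8} \approx 0.125$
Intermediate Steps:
$W{\left(z \right)} = \frac{1}{2}$ ($W{\left(z \right)} = \frac{z + 0}{2 z} = z \frac{1}{2 z} = \frac{1}{2}$)
$W^{3}{\left(S \right)} = \left(\frac{1}{2}\right)^{3} = \frac{1}{8}$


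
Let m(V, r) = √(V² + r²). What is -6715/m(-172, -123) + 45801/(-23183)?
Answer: -45801/23183 - 6715*√44713/44713 ≈ -33.732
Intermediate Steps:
-6715/m(-172, -123) + 45801/(-23183) = -6715/√((-172)² + (-123)²) + 45801/(-23183) = -6715/√(29584 + 15129) + 45801*(-1/23183) = -6715*√44713/44713 - 45801/23183 = -45801/23183 - 6715*√44713/44713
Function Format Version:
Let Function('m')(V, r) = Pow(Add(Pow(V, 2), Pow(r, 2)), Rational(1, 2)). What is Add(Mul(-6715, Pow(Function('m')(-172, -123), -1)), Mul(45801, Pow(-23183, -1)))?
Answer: Add(Rational(-45801, 23183), Mul(Rational(-6715, 44713), Pow(44713, Rational(1, 2)))) ≈ -33.732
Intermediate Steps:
Add(Mul(-6715, Pow(Function('m')(-172, -123), -1)), Mul(45801, Pow(-23183, -1))) = Add(Mul(-6715, Pow(Pow(Add(Pow(-172, 2), Pow(-123, 2)), Rational(1, 2)), -1)), Mul(45801, Pow(-23183, -1))) = Add(Mul(-6715, Pow(Pow(Add(29584, 15129), Rational(1, 2)), -1)), Mul(45801, Rational(-1, 23183))) = Add(Mul(-6715, Pow(Pow(44713, Rational(1, 2)), -1)), Rational(-45801, 23183)) = Add(Mul(-6715, Mul(Rational(1, 44713), Pow(44713, Rational(1, 2)))), Rational(-45801, 23183)) = Add(Mul(Rational(-6715, 44713), Pow(44713, Rational(1, 2))), Rational(-45801, 23183)) = Add(Rational(-45801, 23183), Mul(Rational(-6715, 44713), Pow(44713, Rational(1, 2))))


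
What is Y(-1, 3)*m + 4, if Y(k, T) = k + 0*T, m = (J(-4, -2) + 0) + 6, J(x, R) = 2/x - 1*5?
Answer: 7/2 ≈ 3.5000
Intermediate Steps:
J(x, R) = -5 + 2/x (J(x, R) = 2/x - 5 = -5 + 2/x)
m = 1/2 (m = ((-5 + 2/(-4)) + 0) + 6 = ((-5 + 2*(-1/4)) + 0) + 6 = ((-5 - 1/2) + 0) + 6 = (-11/2 + 0) + 6 = -11/2 + 6 = 1/2 ≈ 0.50000)
Y(k, T) = k (Y(k, T) = k + 0 = k)
Y(-1, 3)*m + 4 = -1*1/2 + 4 = -1/2 + 4 = 7/2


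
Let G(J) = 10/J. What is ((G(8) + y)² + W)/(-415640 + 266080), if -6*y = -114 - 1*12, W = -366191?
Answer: 1170227/478592 ≈ 2.4451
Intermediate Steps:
y = 21 (y = -(-114 - 1*12)/6 = -(-114 - 12)/6 = -⅙*(-126) = 21)
((G(8) + y)² + W)/(-415640 + 266080) = ((10/8 + 21)² - 366191)/(-415640 + 266080) = ((10*(⅛) + 21)² - 366191)/(-149560) = ((5/4 + 21)² - 366191)*(-1/149560) = ((89/4)² - 366191)*(-1/149560) = (7921/16 - 366191)*(-1/149560) = -5851135/16*(-1/149560) = 1170227/478592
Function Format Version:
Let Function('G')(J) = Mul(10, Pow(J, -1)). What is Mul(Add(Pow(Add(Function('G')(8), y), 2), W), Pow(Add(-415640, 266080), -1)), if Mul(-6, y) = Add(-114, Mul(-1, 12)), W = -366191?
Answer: Rational(1170227, 478592) ≈ 2.4451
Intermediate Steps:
y = 21 (y = Mul(Rational(-1, 6), Add(-114, Mul(-1, 12))) = Mul(Rational(-1, 6), Add(-114, -12)) = Mul(Rational(-1, 6), -126) = 21)
Mul(Add(Pow(Add(Function('G')(8), y), 2), W), Pow(Add(-415640, 266080), -1)) = Mul(Add(Pow(Add(Mul(10, Pow(8, -1)), 21), 2), -366191), Pow(Add(-415640, 266080), -1)) = Mul(Add(Pow(Add(Mul(10, Rational(1, 8)), 21), 2), -366191), Pow(-149560, -1)) = Mul(Add(Pow(Add(Rational(5, 4), 21), 2), -366191), Rational(-1, 149560)) = Mul(Add(Pow(Rational(89, 4), 2), -366191), Rational(-1, 149560)) = Mul(Add(Rational(7921, 16), -366191), Rational(-1, 149560)) = Mul(Rational(-5851135, 16), Rational(-1, 149560)) = Rational(1170227, 478592)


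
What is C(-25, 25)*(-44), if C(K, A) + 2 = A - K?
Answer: -2112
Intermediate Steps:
C(K, A) = -2 + A - K (C(K, A) = -2 + (A - K) = -2 + A - K)
C(-25, 25)*(-44) = (-2 + 25 - 1*(-25))*(-44) = (-2 + 25 + 25)*(-44) = 48*(-44) = -2112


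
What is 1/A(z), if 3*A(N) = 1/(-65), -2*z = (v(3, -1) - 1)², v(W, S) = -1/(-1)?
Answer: -195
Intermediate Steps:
v(W, S) = 1 (v(W, S) = -1*(-1) = 1)
z = 0 (z = -(1 - 1)²/2 = -½*0² = -½*0 = 0)
A(N) = -1/195 (A(N) = (⅓)/(-65) = (⅓)*(-1/65) = -1/195)
1/A(z) = 1/(-1/195) = -195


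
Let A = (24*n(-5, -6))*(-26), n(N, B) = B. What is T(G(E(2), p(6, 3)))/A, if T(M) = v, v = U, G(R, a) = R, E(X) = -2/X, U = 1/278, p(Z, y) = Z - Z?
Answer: 1/1040832 ≈ 9.6077e-7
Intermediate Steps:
p(Z, y) = 0
U = 1/278 ≈ 0.0035971
v = 1/278 ≈ 0.0035971
T(M) = 1/278
A = 3744 (A = (24*(-6))*(-26) = -144*(-26) = 3744)
T(G(E(2), p(6, 3)))/A = (1/278)/3744 = (1/278)*(1/3744) = 1/1040832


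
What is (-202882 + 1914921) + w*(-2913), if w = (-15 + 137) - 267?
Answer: 2134424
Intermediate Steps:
w = -145 (w = 122 - 267 = -145)
(-202882 + 1914921) + w*(-2913) = (-202882 + 1914921) - 145*(-2913) = 1712039 + 422385 = 2134424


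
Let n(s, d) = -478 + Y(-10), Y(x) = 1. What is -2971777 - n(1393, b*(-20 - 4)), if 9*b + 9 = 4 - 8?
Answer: -2971300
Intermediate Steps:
b = -13/9 (b = -1 + (4 - 8)/9 = -1 + (⅑)*(-4) = -1 - 4/9 = -13/9 ≈ -1.4444)
n(s, d) = -477 (n(s, d) = -478 + 1 = -477)
-2971777 - n(1393, b*(-20 - 4)) = -2971777 - 1*(-477) = -2971777 + 477 = -2971300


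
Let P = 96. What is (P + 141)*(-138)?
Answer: -32706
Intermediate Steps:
(P + 141)*(-138) = (96 + 141)*(-138) = 237*(-138) = -32706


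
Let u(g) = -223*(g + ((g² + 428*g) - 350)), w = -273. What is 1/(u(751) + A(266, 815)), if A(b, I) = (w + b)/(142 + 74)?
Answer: -216/42668659447 ≈ -5.0623e-9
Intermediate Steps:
A(b, I) = -91/72 + b/216 (A(b, I) = (-273 + b)/(142 + 74) = (-273 + b)/216 = (-273 + b)*(1/216) = -91/72 + b/216)
u(g) = 78050 - 95667*g - 223*g² (u(g) = -223*(g + (-350 + g² + 428*g)) = -223*(-350 + g² + 429*g) = 78050 - 95667*g - 223*g²)
1/(u(751) + A(266, 815)) = 1/((78050 - 95667*751 - 223*751²) + (-91/72 + (1/216)*266)) = 1/((78050 - 71845917 - 223*564001) + (-91/72 + 133/108)) = 1/((78050 - 71845917 - 125772223) - 7/216) = 1/(-197540090 - 7/216) = 1/(-42668659447/216) = -216/42668659447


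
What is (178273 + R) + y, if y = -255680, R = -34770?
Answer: -112177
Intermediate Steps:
(178273 + R) + y = (178273 - 34770) - 255680 = 143503 - 255680 = -112177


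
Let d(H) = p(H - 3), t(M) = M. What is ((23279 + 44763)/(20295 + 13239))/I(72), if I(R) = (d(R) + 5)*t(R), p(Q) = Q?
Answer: 34021/89334576 ≈ 0.00038083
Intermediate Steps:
d(H) = -3 + H (d(H) = H - 3 = -3 + H)
I(R) = R*(2 + R) (I(R) = ((-3 + R) + 5)*R = (2 + R)*R = R*(2 + R))
((23279 + 44763)/(20295 + 13239))/I(72) = ((23279 + 44763)/(20295 + 13239))/((72*(2 + 72))) = (68042/33534)/((72*74)) = (68042*(1/33534))/5328 = (34021/16767)*(1/5328) = 34021/89334576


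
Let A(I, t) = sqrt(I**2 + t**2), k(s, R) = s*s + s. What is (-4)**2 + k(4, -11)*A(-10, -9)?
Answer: 16 + 20*sqrt(181) ≈ 285.07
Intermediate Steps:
k(s, R) = s + s**2 (k(s, R) = s**2 + s = s + s**2)
(-4)**2 + k(4, -11)*A(-10, -9) = (-4)**2 + (4*(1 + 4))*sqrt((-10)**2 + (-9)**2) = 16 + (4*5)*sqrt(100 + 81) = 16 + 20*sqrt(181)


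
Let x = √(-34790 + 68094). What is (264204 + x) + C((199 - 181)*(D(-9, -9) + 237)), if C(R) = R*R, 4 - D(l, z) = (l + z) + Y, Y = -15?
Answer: 24588828 + 2*√8326 ≈ 2.4589e+7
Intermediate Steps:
D(l, z) = 19 - l - z (D(l, z) = 4 - ((l + z) - 15) = 4 - (-15 + l + z) = 4 + (15 - l - z) = 19 - l - z)
C(R) = R²
x = 2*√8326 (x = √33304 = 2*√8326 ≈ 182.49)
(264204 + x) + C((199 - 181)*(D(-9, -9) + 237)) = (264204 + 2*√8326) + ((199 - 181)*((19 - 1*(-9) - 1*(-9)) + 237))² = (264204 + 2*√8326) + (18*((19 + 9 + 9) + 237))² = (264204 + 2*√8326) + (18*(37 + 237))² = (264204 + 2*√8326) + (18*274)² = (264204 + 2*√8326) + 4932² = (264204 + 2*√8326) + 24324624 = 24588828 + 2*√8326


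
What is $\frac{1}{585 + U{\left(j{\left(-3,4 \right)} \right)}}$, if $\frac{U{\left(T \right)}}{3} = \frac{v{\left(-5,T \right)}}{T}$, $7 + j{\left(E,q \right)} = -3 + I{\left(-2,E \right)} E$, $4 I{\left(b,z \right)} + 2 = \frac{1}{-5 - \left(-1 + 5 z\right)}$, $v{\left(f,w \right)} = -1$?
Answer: $\frac{377}{220677} \approx 0.0017084$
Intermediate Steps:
$I{\left(b,z \right)} = - \frac{1}{2} + \frac{1}{4 \left(-4 - 5 z\right)}$ ($I{\left(b,z \right)} = - \frac{1}{2} + \frac{1}{4 \left(-5 - \left(-1 + 5 z\right)\right)} = - \frac{1}{2} + \frac{1}{4 \left(-4 - 5 z\right)}$)
$j{\left(E,q \right)} = -10 + \frac{E \left(-9 - 10 E\right)}{4 \left(4 + 5 E\right)}$ ($j{\left(E,q \right)} = -7 + \left(-3 + \frac{-9 - 10 E}{4 \left(4 + 5 E\right)} E\right) = -7 + \left(-3 + \frac{E \left(-9 - 10 E\right)}{4 \left(4 + 5 E\right)}\right) = -10 + \frac{E \left(-9 - 10 E\right)}{4 \left(4 + 5 E\right)}$)
$U{\left(T \right)} = - \frac{3}{T}$ ($U{\left(T \right)} = 3 \left(- \frac{1}{T}\right) = - \frac{3}{T}$)
$\frac{1}{585 + U{\left(j{\left(-3,4 \right)} \right)}} = \frac{1}{585 - \frac{3}{\frac{1}{4} \frac{1}{4 + 5 \left(-3\right)} \left(-160 - -627 - 10 \left(-3\right)^{2}\right)}} = \frac{1}{585 - \frac{3}{\frac{1}{4} \frac{1}{4 - 15} \left(-160 + 627 - 90\right)}} = \frac{1}{585 - \frac{3}{\frac{1}{4} \frac{1}{-11} \left(-160 + 627 - 90\right)}} = \frac{1}{585 - \frac{3}{\frac{1}{4} \left(- \frac{1}{11}\right) 377}} = \frac{1}{585 - \frac{3}{- \frac{377}{44}}} = \frac{1}{585 - - \frac{132}{377}} = \frac{1}{585 + \frac{132}{377}} = \frac{1}{\frac{220677}{377}} = \frac{377}{220677}$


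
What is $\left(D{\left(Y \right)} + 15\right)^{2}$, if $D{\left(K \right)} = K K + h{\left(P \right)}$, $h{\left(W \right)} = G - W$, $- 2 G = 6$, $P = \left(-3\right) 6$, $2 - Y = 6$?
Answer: $2116$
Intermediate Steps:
$Y = -4$ ($Y = 2 - 6 = -4$)
$P = -18$
$G = -3$ ($G = \left(- \frac{1}{2}\right) 6 = -3$)
$h{\left(W \right)} = -3 - W$
$D{\left(K \right)} = 15 + K^{2}$ ($D{\left(K \right)} = K K - -15 = K^{2} + \left(-3 + 18\right) = K^{2} + 15 = 15 + K^{2}$)
$\left(D{\left(Y \right)} + 15\right)^{2} = \left(\left(15 + \left(-4\right)^{2}\right) + 15\right)^{2} = \left(\left(15 + 16\right) + 15\right)^{2} = \left(31 + 15\right)^{2} = 46^{2} = 2116$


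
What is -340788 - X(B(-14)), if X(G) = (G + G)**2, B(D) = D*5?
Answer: -360388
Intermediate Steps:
B(D) = 5*D
X(G) = 4*G**2 (X(G) = (2*G)**2 = 4*G**2)
-340788 - X(B(-14)) = -340788 - 4*(5*(-14))**2 = -340788 - 4*(-70)**2 = -340788 - 4*4900 = -340788 - 1*19600 = -340788 - 19600 = -360388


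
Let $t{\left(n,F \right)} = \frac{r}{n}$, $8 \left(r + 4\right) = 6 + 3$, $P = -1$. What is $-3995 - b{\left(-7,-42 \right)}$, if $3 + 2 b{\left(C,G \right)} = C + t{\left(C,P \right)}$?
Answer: $- \frac{446903}{112} \approx -3990.2$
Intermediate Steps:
$r = - \frac{23}{8}$ ($r = -4 + \frac{6 + 3}{8} = -4 + \frac{1}{8} \cdot 9 = -4 + \frac{9}{8} = - \frac{23}{8} \approx -2.875$)
$t{\left(n,F \right)} = - \frac{23}{8 n}$
$b{\left(C,G \right)} = - \frac{3}{2} + \frac{C}{2} - \frac{23}{16 C}$ ($b{\left(C,G \right)} = - \frac{3}{2} + \frac{C - \frac{23}{8 C}}{2} = - \frac{3}{2} + \left(\frac{C}{2} - \frac{23}{16 C}\right) = - \frac{3}{2} + \frac{C}{2} - \frac{23}{16 C}$)
$-3995 - b{\left(-7,-42 \right)} = -3995 - \frac{-23 + 8 \left(-7\right) \left(-3 - 7\right)}{16 \left(-7\right)} = -3995 - \frac{1}{16} \left(- \frac{1}{7}\right) \left(-23 + 8 \left(-7\right) \left(-10\right)\right) = -3995 - \frac{1}{16} \left(- \frac{1}{7}\right) \left(-23 + 560\right) = -3995 - \frac{1}{16} \left(- \frac{1}{7}\right) 537 = -3995 - - \frac{537}{112} = -3995 + \frac{537}{112} = - \frac{446903}{112}$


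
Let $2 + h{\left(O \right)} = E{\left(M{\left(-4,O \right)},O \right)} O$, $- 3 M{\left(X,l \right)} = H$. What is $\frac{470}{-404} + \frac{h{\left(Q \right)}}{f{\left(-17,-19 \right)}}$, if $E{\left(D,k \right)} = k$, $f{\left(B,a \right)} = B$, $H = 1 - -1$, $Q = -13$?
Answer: $- \frac{37729}{3434} \approx -10.987$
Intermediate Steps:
$H = 2$ ($H = 1 + 1 = 2$)
$M{\left(X,l \right)} = - \frac{2}{3}$ ($M{\left(X,l \right)} = \left(- \frac{1}{3}\right) 2 = - \frac{2}{3}$)
$h{\left(O \right)} = -2 + O^{2}$ ($h{\left(O \right)} = -2 + O O = -2 + O^{2}$)
$\frac{470}{-404} + \frac{h{\left(Q \right)}}{f{\left(-17,-19 \right)}} = \frac{470}{-404} + \frac{-2 + \left(-13\right)^{2}}{-17} = 470 \left(- \frac{1}{404}\right) + \left(-2 + 169\right) \left(- \frac{1}{17}\right) = - \frac{235}{202} + 167 \left(- \frac{1}{17}\right) = - \frac{235}{202} - \frac{167}{17} = - \frac{37729}{3434}$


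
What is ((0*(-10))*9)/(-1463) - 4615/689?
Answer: -355/53 ≈ -6.6981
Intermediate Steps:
((0*(-10))*9)/(-1463) - 4615/689 = (0*9)*(-1/1463) - 4615*1/689 = 0*(-1/1463) - 355/53 = 0 - 355/53 = -355/53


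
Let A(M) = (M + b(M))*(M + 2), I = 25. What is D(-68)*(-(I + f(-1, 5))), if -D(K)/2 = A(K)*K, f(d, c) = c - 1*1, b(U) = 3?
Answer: -16919760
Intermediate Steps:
f(d, c) = -1 + c (f(d, c) = c - 1 = -1 + c)
A(M) = (2 + M)*(3 + M) (A(M) = (M + 3)*(M + 2) = (3 + M)*(2 + M) = (2 + M)*(3 + M))
D(K) = -2*K*(6 + K**2 + 5*K) (D(K) = -2*(6 + K**2 + 5*K)*K = -2*K*(6 + K**2 + 5*K))
D(-68)*(-(I + f(-1, 5))) = (-2*(-68)*(6 + (-68)**2 + 5*(-68)))*(-(25 + (-1 + 5))) = (-2*(-68)*(6 + 4624 - 340))*(-(25 + 4)) = (-2*(-68)*4290)*(-1*29) = 583440*(-29) = -16919760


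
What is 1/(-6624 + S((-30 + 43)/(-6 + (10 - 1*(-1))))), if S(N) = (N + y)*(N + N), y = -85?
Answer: -25/176312 ≈ -0.00014179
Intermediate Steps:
S(N) = 2*N*(-85 + N) (S(N) = (N - 85)*(N + N) = (-85 + N)*(2*N) = 2*N*(-85 + N))
1/(-6624 + S((-30 + 43)/(-6 + (10 - 1*(-1))))) = 1/(-6624 + 2*((-30 + 43)/(-6 + (10 - 1*(-1))))*(-85 + (-30 + 43)/(-6 + (10 - 1*(-1))))) = 1/(-6624 + 2*(13/(-6 + (10 + 1)))*(-85 + 13/(-6 + (10 + 1)))) = 1/(-6624 + 2*(13/(-6 + 11))*(-85 + 13/(-6 + 11))) = 1/(-6624 + 2*(13/5)*(-85 + 13/5)) = 1/(-6624 + 2*(13/5)*(-412/5)) = 1/(-6624 - 10712/25) = 1/(-176312/25) = -25/176312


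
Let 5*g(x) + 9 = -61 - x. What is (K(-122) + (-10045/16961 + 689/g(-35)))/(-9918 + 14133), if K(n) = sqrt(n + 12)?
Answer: -1679492/71490615 + I*sqrt(110)/4215 ≈ -0.023492 + 0.0024883*I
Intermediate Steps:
g(x) = -14 - x/5 (g(x) = -9/5 + (-61 - x)/5 = -9/5 + (-61/5 - x/5) = -14 - x/5)
K(n) = sqrt(12 + n)
(K(-122) + (-10045/16961 + 689/g(-35)))/(-9918 + 14133) = (sqrt(12 - 122) + (-10045/16961 + 689/(-14 - 1/5*(-35))))/(-9918 + 14133) = (sqrt(-110) + (-10045*1/16961 + 689/(-14 + 7)))/4215 = (I*sqrt(110) + (-1435/2423 + 689/(-7)))*(1/4215) = (I*sqrt(110) + (-1435/2423 + 689*(-1/7)))*(1/4215) = (I*sqrt(110) + (-1435/2423 - 689/7))*(1/4215) = (I*sqrt(110) - 1679492/16961)*(1/4215) = (-1679492/16961 + I*sqrt(110))*(1/4215) = -1679492/71490615 + I*sqrt(110)/4215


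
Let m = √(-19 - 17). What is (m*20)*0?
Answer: 0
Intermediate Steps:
m = 6*I (m = √(-36) = 6*I ≈ 6.0*I)
(m*20)*0 = ((6*I)*20)*0 = (120*I)*0 = 0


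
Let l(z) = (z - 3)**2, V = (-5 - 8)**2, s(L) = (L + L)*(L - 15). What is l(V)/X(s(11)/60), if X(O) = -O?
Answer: 206670/11 ≈ 18788.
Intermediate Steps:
s(L) = 2*L*(-15 + L) (s(L) = (2*L)*(-15 + L) = 2*L*(-15 + L))
V = 169 (V = (-13)**2 = 169)
l(z) = (-3 + z)**2
l(V)/X(s(11)/60) = (-3 + 169)**2/((-2*11*(-15 + 11)/60)) = 166**2/((-2*11*(-4)/60)) = 27556/((-(-88)/60)) = 27556/((-1*(-22/15))) = 27556/(22/15) = 27556*(15/22) = 206670/11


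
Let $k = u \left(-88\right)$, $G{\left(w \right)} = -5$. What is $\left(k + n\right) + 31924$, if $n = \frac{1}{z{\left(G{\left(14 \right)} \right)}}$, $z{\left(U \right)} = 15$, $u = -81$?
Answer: $\frac{585781}{15} \approx 39052.0$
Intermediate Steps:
$n = \frac{1}{15} \approx 0.066667$
$k = 7128$ ($k = \left(-81\right) \left(-88\right) = 7128$)
$\left(k + n\right) + 31924 = \left(7128 + \frac{1}{15}\right) + 31924 = \frac{106921}{15} + 31924 = \frac{585781}{15}$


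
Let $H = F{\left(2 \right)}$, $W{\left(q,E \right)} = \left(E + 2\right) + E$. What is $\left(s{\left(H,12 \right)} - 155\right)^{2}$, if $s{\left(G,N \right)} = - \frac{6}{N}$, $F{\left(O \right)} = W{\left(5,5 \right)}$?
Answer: $\frac{96721}{4} \approx 24180.0$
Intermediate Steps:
$W{\left(q,E \right)} = 2 + 2 E$ ($W{\left(q,E \right)} = \left(2 + E\right) + E = 2 + 2 E$)
$F{\left(O \right)} = 12$ ($F{\left(O \right)} = 2 + 2 \cdot 5 = 2 + 10 = 12$)
$H = 12$
$\left(s{\left(H,12 \right)} - 155\right)^{2} = \left(- \frac{6}{12} - 155\right)^{2} = \left(\left(-6\right) \frac{1}{12} - 155\right)^{2} = \left(- \frac{1}{2} - 155\right)^{2} = \left(- \frac{311}{2}\right)^{2} = \frac{96721}{4}$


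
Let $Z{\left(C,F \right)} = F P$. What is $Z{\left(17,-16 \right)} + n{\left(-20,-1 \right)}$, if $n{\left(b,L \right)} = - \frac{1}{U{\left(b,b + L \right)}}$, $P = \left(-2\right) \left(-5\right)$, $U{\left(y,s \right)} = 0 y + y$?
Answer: $- \frac{3199}{20} \approx -159.95$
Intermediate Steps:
$U{\left(y,s \right)} = y$ ($U{\left(y,s \right)} = 0 + y = y$)
$P = 10$
$n{\left(b,L \right)} = - \frac{1}{b}$
$Z{\left(C,F \right)} = 10 F$ ($Z{\left(C,F \right)} = F 10 = 10 F$)
$Z{\left(17,-16 \right)} + n{\left(-20,-1 \right)} = 10 \left(-16\right) - \frac{1}{-20} = -160 - - \frac{1}{20} = -160 + \frac{1}{20} = - \frac{3199}{20}$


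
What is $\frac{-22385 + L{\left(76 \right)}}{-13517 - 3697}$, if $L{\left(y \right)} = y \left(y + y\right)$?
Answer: $\frac{3611}{5738} \approx 0.62931$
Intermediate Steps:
$L{\left(y \right)} = 2 y^{2}$ ($L{\left(y \right)} = y 2 y = 2 y^{2}$)
$\frac{-22385 + L{\left(76 \right)}}{-13517 - 3697} = \frac{-22385 + 2 \cdot 76^{2}}{-13517 - 3697} = \frac{-22385 + 2 \cdot 5776}{-17214} = \left(-22385 + 11552\right) \left(- \frac{1}{17214}\right) = \left(-10833\right) \left(- \frac{1}{17214}\right) = \frac{3611}{5738}$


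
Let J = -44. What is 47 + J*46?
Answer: -1977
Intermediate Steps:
47 + J*46 = 47 - 44*46 = 47 - 2024 = -1977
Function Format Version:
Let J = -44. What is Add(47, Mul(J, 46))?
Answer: -1977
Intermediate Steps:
Add(47, Mul(J, 46)) = Add(47, Mul(-44, 46)) = Add(47, -2024) = -1977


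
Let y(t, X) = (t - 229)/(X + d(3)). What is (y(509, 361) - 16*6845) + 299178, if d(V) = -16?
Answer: 13086458/69 ≈ 1.8966e+5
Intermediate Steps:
y(t, X) = (-229 + t)/(-16 + X) (y(t, X) = (t - 229)/(X - 16) = (-229 + t)/(-16 + X))
(y(509, 361) - 16*6845) + 299178 = ((-229 + 509)/(-16 + 361) - 16*6845) + 299178 = (280/345 - 109520) + 299178 = ((1/345)*280 - 109520) + 299178 = (56/69 - 109520) + 299178 = -7556824/69 + 299178 = 13086458/69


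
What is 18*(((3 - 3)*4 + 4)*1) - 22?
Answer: 50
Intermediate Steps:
18*(((3 - 3)*4 + 4)*1) - 22 = 18*((0*4 + 4)*1) - 22 = 18*((0 + 4)*1) - 22 = 18*(4*1) - 22 = 18*4 - 22 = 72 - 22 = 50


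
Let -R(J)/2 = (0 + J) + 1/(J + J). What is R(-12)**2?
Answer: 83521/144 ≈ 580.01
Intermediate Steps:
R(J) = -1/J - 2*J (R(J) = -2*((0 + J) + 1/(J + J)) = -2*(J + 1/(2*J)) = -1/J - 2*J)
R(-12)**2 = (-1/(-12) - 2*(-12))**2 = (-1*(-1/12) + 24)**2 = (1/12 + 24)**2 = (289/12)**2 = 83521/144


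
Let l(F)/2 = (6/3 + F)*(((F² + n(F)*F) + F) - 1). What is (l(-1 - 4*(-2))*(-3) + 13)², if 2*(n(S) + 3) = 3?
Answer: 5712100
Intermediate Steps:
n(S) = -3/2 (n(S) = -3 + (½)*3 = -3 + 3/2 = -3/2)
l(F) = 2*(2 + F)*(-1 + F² - F/2) (l(F) = 2*((6/3 + F)*(((F² - 3*F/2) + F) - 1)) = 2*((6*(⅓) + F)*((F² - F/2) - 1)) = 2*((2 + F)*(-1 + F² - F/2)) = 2*(2 + F)*(-1 + F² - F/2))
(l(-1 - 4*(-2))*(-3) + 13)² = ((-4 - 4*(-1 - 4*(-2)) + 2*(-1 - 4*(-2))³ + 3*(-1 - 4*(-2))²)*(-3) + 13)² = ((-4 - 4*(-1 + 8) + 2*(-1 + 8)³ + 3*(-1 + 8)²)*(-3) + 13)² = ((-4 - 4*7 + 2*7³ + 3*7²)*(-3) + 13)² = ((-4 - 28 + 2*343 + 3*49)*(-3) + 13)² = ((-4 - 28 + 686 + 147)*(-3) + 13)² = (801*(-3) + 13)² = (-2403 + 13)² = (-2390)² = 5712100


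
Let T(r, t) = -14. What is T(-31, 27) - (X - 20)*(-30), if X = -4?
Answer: -734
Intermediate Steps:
T(-31, 27) - (X - 20)*(-30) = -14 - (-4 - 20)*(-30) = -14 - (-24)*(-30) = -14 - 1*720 = -14 - 720 = -734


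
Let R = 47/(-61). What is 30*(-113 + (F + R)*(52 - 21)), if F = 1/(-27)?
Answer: -2273410/549 ≈ -4141.0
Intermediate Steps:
F = -1/27 ≈ -0.037037
R = -47/61 (R = 47*(-1/61) = -47/61 ≈ -0.77049)
30*(-113 + (F + R)*(52 - 21)) = 30*(-113 + (-1/27 - 47/61)*(52 - 21)) = 30*(-113 - 1330/1647*31) = 30*(-113 - 41230/1647) = 30*(-227341/1647) = -2273410/549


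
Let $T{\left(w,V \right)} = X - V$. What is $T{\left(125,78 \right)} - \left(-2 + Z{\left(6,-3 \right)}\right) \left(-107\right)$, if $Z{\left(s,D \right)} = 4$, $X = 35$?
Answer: $171$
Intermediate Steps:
$T{\left(w,V \right)} = 35 - V$
$T{\left(125,78 \right)} - \left(-2 + Z{\left(6,-3 \right)}\right) \left(-107\right) = \left(35 - 78\right) - \left(-2 + 4\right) \left(-107\right) = \left(35 - 78\right) - 2 \left(-107\right) = -43 - -214 = -43 + 214 = 171$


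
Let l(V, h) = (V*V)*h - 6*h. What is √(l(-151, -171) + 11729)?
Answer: 2*I*√971554 ≈ 1971.3*I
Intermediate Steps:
l(V, h) = -6*h + h*V² (l(V, h) = V²*h - 6*h = h*V² - 6*h = -6*h + h*V²)
√(l(-151, -171) + 11729) = √(-171*(-6 + (-151)²) + 11729) = √(-171*(-6 + 22801) + 11729) = √(-171*22795 + 11729) = √(-3897945 + 11729) = √(-3886216) = 2*I*√971554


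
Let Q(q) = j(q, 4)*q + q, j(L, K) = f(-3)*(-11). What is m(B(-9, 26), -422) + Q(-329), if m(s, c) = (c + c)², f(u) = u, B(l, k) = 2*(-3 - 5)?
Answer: 701150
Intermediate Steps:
B(l, k) = -16 (B(l, k) = 2*(-8) = -16)
m(s, c) = 4*c² (m(s, c) = (2*c)² = 4*c²)
j(L, K) = 33 (j(L, K) = -3*(-11) = 33)
Q(q) = 34*q (Q(q) = 33*q + q = 34*q)
m(B(-9, 26), -422) + Q(-329) = 4*(-422)² + 34*(-329) = 4*178084 - 11186 = 712336 - 11186 = 701150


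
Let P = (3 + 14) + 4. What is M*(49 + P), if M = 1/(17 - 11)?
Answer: 35/3 ≈ 11.667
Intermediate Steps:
P = 21 (P = 17 + 4 = 21)
M = 1/6 ≈ 0.16667
M*(49 + P) = (49 + 21)/6 = (1/6)*70 = 35/3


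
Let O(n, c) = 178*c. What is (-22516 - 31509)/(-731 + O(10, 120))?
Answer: -54025/20629 ≈ -2.6189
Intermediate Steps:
(-22516 - 31509)/(-731 + O(10, 120)) = (-22516 - 31509)/(-731 + 178*120) = -54025/(-731 + 21360) = -54025/20629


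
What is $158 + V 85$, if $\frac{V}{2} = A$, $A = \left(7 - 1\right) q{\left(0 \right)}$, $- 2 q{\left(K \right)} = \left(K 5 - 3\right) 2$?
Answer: $3218$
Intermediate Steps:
$q{\left(K \right)} = 3 - 5 K$ ($q{\left(K \right)} = - \frac{\left(K 5 - 3\right) 2}{2} = - \frac{\left(5 K - 3\right) 2}{2} = - \frac{\left(-3 + 5 K\right) 2}{2} = - \frac{-6 + 10 K}{2} = 3 - 5 K$)
$A = 18$ ($A = \left(7 - 1\right) \left(3 - 0\right) = 6 \left(3 + 0\right) = 6 \cdot 3 = 18$)
$V = 36$ ($V = 2 \cdot 18 = 36$)
$158 + V 85 = 158 + 36 \cdot 85 = 158 + 3060 = 3218$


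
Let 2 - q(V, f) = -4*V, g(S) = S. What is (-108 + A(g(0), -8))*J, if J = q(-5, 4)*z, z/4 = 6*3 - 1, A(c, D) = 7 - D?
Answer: 113832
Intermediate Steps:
q(V, f) = 2 + 4*V (q(V, f) = 2 - (-4)*V = 2 + 4*V)
z = 68 (z = 4*(6*3 - 1) = 4*(18 - 1) = 4*17 = 68)
J = -1224 (J = (2 + 4*(-5))*68 = (2 - 20)*68 = -18*68 = -1224)
(-108 + A(g(0), -8))*J = (-108 + (7 - 1*(-8)))*(-1224) = (-108 + (7 + 8))*(-1224) = (-108 + 15)*(-1224) = -93*(-1224) = 113832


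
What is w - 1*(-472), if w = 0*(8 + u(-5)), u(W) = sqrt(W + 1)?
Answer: 472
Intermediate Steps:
u(W) = sqrt(1 + W)
w = 0 (w = 0*(8 + sqrt(1 - 5)) = 0*(8 + sqrt(-4)) = 0*(8 + 2*I) = 0)
w - 1*(-472) = 0 - 1*(-472) = 0 + 472 = 472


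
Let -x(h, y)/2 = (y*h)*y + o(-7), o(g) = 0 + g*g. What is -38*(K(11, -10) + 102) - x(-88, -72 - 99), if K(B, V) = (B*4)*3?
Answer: -5155210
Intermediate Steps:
o(g) = g**2 (o(g) = 0 + g**2 = g**2)
K(B, V) = 12*B (K(B, V) = (4*B)*3 = 12*B)
x(h, y) = -98 - 2*h*y**2 (x(h, y) = -2*((y*h)*y + (-7)**2) = -2*((h*y)*y + 49) = -2*(h*y**2 + 49) = -2*(49 + h*y**2) = -98 - 2*h*y**2)
-38*(K(11, -10) + 102) - x(-88, -72 - 99) = -38*(12*11 + 102) - (-98 - 2*(-88)*(-72 - 99)**2) = -38*(132 + 102) - (-98 - 2*(-88)*(-171)**2) = -38*234 - (-98 - 2*(-88)*29241) = -8892 - (-98 + 5146416) = -8892 - 1*5146318 = -8892 - 5146318 = -5155210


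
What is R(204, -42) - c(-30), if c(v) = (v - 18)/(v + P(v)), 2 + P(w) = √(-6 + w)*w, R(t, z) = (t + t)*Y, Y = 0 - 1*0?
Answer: -96/2089 + 540*I/2089 ≈ -0.045955 + 0.2585*I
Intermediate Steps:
Y = 0 (Y = 0 + 0 = 0)
R(t, z) = 0 (R(t, z) = (t + t)*0 = (2*t)*0 = 0)
P(w) = -2 + w*√(-6 + w) (P(w) = -2 + √(-6 + w)*w = -2 + w*√(-6 + w))
c(v) = (-18 + v)/(-2 + v + v*√(-6 + v)) (c(v) = (v - 18)/(v + (-2 + v*√(-6 + v))) = (-18 + v)/(-2 + v + v*√(-6 + v)))
R(204, -42) - c(-30) = 0 - (-18 - 30)/(-2 - 30 - 30*√(-6 - 30)) = 0 - (-48)/(-2 - 30 - 180*I) = 0 - (-48)/(-32 - 180*I) = 0 - (-32 + 180*I)/33424*(-48) = 0 - (-3)*(-32 + 180*I)/2089 = 0 + 3*(-32 + 180*I)/2089 = 3*(-32 + 180*I)/2089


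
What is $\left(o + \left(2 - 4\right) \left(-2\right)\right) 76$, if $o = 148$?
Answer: $11552$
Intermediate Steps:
$\left(o + \left(2 - 4\right) \left(-2\right)\right) 76 = \left(148 + \left(2 - 4\right) \left(-2\right)\right) 76 = \left(148 - -4\right) 76 = \left(148 + 4\right) 76 = 152 \cdot 76 = 11552$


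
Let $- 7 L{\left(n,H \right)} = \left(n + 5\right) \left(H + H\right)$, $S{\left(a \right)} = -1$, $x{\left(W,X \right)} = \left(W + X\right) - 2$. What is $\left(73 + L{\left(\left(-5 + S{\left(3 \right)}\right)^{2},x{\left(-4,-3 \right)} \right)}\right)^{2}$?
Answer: $\frac{1560001}{49} \approx 31837.0$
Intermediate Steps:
$x{\left(W,X \right)} = -2 + W + X$
$L{\left(n,H \right)} = - \frac{2 H \left(5 + n\right)}{7}$ ($L{\left(n,H \right)} = - \frac{\left(n + 5\right) \left(H + H\right)}{7} = - \frac{\left(5 + n\right) 2 H}{7} = - \frac{2 H \left(5 + n\right)}{7}$)
$\left(73 + L{\left(\left(-5 + S{\left(3 \right)}\right)^{2},x{\left(-4,-3 \right)} \right)}\right)^{2} = \left(73 - \frac{2 \left(-2 - 4 - 3\right) \left(5 + \left(-5 - 1\right)^{2}\right)}{7}\right)^{2} = \left(73 - - \frac{18 \left(5 + \left(-6\right)^{2}\right)}{7}\right)^{2} = \left(73 - - \frac{18 \left(5 + 36\right)}{7}\right)^{2} = \left(73 - \left(- \frac{18}{7}\right) 41\right)^{2} = \left(73 + \frac{738}{7}\right)^{2} = \left(\frac{1249}{7}\right)^{2} = \frac{1560001}{49}$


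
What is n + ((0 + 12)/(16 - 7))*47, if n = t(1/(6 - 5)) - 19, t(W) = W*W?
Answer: 134/3 ≈ 44.667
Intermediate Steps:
t(W) = W²
n = -18 (n = (1/(6 - 5))² - 19 = (1/1)² - 19 = 1² - 19 = 1 - 19 = -18)
n + ((0 + 12)/(16 - 7))*47 = -18 + ((0 + 12)/(16 - 7))*47 = -18 + (12/9)*47 = -18 + (12*(⅑))*47 = -18 + (4/3)*47 = -18 + 188/3 = 134/3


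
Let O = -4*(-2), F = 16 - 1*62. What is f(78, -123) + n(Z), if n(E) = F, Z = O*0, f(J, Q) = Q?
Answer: -169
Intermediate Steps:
F = -46 (F = 16 - 62 = -46)
O = 8
Z = 0 (Z = 8*0 = 0)
n(E) = -46
f(78, -123) + n(Z) = -123 - 46 = -169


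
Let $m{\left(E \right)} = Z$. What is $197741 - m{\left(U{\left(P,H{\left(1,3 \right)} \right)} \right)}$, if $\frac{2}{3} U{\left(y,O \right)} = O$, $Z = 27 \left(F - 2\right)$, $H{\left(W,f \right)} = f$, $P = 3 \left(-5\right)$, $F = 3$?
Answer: $197714$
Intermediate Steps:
$P = -15$
$Z = 27$ ($Z = 27 \left(3 - 2\right) = 27 \cdot 1 = 27$)
$U{\left(y,O \right)} = \frac{3 O}{2}$
$m{\left(E \right)} = 27$
$197741 - m{\left(U{\left(P,H{\left(1,3 \right)} \right)} \right)} = 197741 - 27 = 197714$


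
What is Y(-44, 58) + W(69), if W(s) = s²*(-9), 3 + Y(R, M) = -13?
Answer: -42865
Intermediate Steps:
Y(R, M) = -16 (Y(R, M) = -3 - 13 = -16)
W(s) = -9*s²
Y(-44, 58) + W(69) = -16 - 9*69² = -16 - 9*4761 = -16 - 42849 = -42865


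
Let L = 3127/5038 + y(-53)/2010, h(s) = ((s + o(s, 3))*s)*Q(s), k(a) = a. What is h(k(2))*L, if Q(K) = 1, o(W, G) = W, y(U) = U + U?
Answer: 11502484/2531595 ≈ 4.5436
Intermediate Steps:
y(U) = 2*U
h(s) = 2*s² (h(s) = ((s + s)*s)*1 = ((2*s)*s)*1 = (2*s²)*1 = 2*s²)
L = 2875621/5063190 (L = 3127/5038 + (2*(-53))/2010 = 3127*(1/5038) - 106*1/2010 = 3127/5038 - 53/1005 = 2875621/5063190 ≈ 0.56795)
h(k(2))*L = (2*2²)*(2875621/5063190) = (2*4)*(2875621/5063190) = 8*(2875621/5063190) = 11502484/2531595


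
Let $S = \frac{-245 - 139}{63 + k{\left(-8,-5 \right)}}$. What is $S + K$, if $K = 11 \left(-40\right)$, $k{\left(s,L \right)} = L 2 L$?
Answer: $- \frac{50104}{113} \approx -443.4$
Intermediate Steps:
$k{\left(s,L \right)} = 2 L^{2}$ ($k{\left(s,L \right)} = 2 L L = 2 L^{2}$)
$K = -440$
$S = - \frac{384}{113}$ ($S = \frac{-245 - 139}{63 + 2 \left(-5\right)^{2}} = - \frac{384}{63 + 2 \cdot 25} = - \frac{384}{63 + 50} = - \frac{384}{113} \approx -3.3982$)
$S + K = - \frac{384}{113} - 440 = - \frac{50104}{113}$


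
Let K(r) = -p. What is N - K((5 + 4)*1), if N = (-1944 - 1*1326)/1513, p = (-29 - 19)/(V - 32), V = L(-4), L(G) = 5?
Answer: -5222/13617 ≈ -0.38349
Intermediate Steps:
V = 5
p = 16/9 (p = (-29 - 19)/(5 - 32) = -48/(-27) = -48*(-1/27) = 16/9 ≈ 1.7778)
K(r) = -16/9 (K(r) = -1*16/9 = -16/9)
N = -3270/1513 (N = (-1944 - 1326)*(1/1513) = -3270*1/1513 = -3270/1513 ≈ -2.1613)
N - K((5 + 4)*1) = -3270/1513 - 1*(-16/9) = -3270/1513 + 16/9 = -5222/13617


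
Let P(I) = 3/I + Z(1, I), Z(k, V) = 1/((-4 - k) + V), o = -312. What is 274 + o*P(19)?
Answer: 26926/133 ≈ 202.45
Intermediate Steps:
Z(k, V) = 1/(-4 + V - k)
P(I) = -1/(5 - I) + 3/I (P(I) = 3/I - 1/(4 + 1 - I) = 3/I - 1/(5 - I) = -1/(5 - I) + 3/I)
274 + o*P(19) = 274 - 312*(15 - 4*19)/(19*(5 - 1*19)) = 274 - 312*(15 - 76)/(19*(5 - 19)) = 274 - 312*(-61)/(19*(-14)) = 274 - 312*(-1)*(-61)/(19*14) = 274 - 312*61/266 = 274 - 9516/133 = 26926/133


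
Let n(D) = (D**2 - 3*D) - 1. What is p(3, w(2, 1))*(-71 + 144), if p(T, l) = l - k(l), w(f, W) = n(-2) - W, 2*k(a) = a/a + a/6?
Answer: 2993/6 ≈ 498.83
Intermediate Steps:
n(D) = -1 + D**2 - 3*D
k(a) = 1/2 + a/12 (k(a) = (a/a + a/6)/2 = (1 + a*(1/6))/2 = (1 + a/6)/2 = 1/2 + a/12)
w(f, W) = 9 - W (w(f, W) = (-1 + (-2)**2 - 3*(-2)) - W = (-1 + 4 + 6) - W = 9 - W)
p(T, l) = -1/2 + 11*l/12 (p(T, l) = l - (1/2 + l/12) = l + (-1/2 - l/12) = -1/2 + 11*l/12)
p(3, w(2, 1))*(-71 + 144) = (-1/2 + 11*(9 - 1*1)/12)*(-71 + 144) = (-1/2 + 11*(9 - 1)/12)*73 = (-1/2 + (11/12)*8)*73 = (-1/2 + 22/3)*73 = (41/6)*73 = 2993/6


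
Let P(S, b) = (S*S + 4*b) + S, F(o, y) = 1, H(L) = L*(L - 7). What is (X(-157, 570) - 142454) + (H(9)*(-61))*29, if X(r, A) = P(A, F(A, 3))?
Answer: 151178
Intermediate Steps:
H(L) = L*(-7 + L)
P(S, b) = S + S**2 + 4*b (P(S, b) = (S**2 + 4*b) + S = S + S**2 + 4*b)
X(r, A) = 4 + A + A**2 (X(r, A) = A + A**2 + 4*1 = A + A**2 + 4 = 4 + A + A**2)
(X(-157, 570) - 142454) + (H(9)*(-61))*29 = ((4 + 570 + 570**2) - 142454) + ((9*(-7 + 9))*(-61))*29 = ((4 + 570 + 324900) - 142454) + ((9*2)*(-61))*29 = (325474 - 142454) + (18*(-61))*29 = 183020 - 1098*29 = 183020 - 31842 = 151178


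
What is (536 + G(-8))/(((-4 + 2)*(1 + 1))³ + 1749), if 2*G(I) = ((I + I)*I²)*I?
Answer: 4632/1685 ≈ 2.7490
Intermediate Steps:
G(I) = I⁴ (G(I) = (((I + I)*I²)*I)/2 = (((2*I)*I²)*I)/2 = ((2*I³)*I)/2 = (2*I⁴)/2 = I⁴)
(536 + G(-8))/(((-4 + 2)*(1 + 1))³ + 1749) = (536 + (-8)⁴)/(((-4 + 2)*(1 + 1))³ + 1749) = (536 + 4096)/((-2*2)³ + 1749) = 4632/((-4)³ + 1749) = 4632/(-64 + 1749) = 4632/1685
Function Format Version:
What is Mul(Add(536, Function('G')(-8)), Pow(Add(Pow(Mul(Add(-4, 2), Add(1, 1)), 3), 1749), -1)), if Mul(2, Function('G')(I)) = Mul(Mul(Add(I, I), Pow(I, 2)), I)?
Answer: Rational(4632, 1685) ≈ 2.7490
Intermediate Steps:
Function('G')(I) = Pow(I, 4) (Function('G')(I) = Mul(Rational(1, 2), Mul(Mul(Add(I, I), Pow(I, 2)), I)) = Mul(Rational(1, 2), Mul(Mul(Mul(2, I), Pow(I, 2)), I)) = Mul(Rational(1, 2), Mul(Mul(2, Pow(I, 3)), I)) = Mul(Rational(1, 2), Mul(2, Pow(I, 4))) = Pow(I, 4))
Mul(Add(536, Function('G')(-8)), Pow(Add(Pow(Mul(Add(-4, 2), Add(1, 1)), 3), 1749), -1)) = Mul(Add(536, Pow(-8, 4)), Pow(Add(Pow(Mul(Add(-4, 2), Add(1, 1)), 3), 1749), -1)) = Mul(Add(536, 4096), Pow(Add(Pow(Mul(-2, 2), 3), 1749), -1)) = Mul(4632, Pow(Add(Pow(-4, 3), 1749), -1)) = Mul(4632, Pow(Add(-64, 1749), -1)) = Mul(4632, Pow(1685, -1)) = Mul(4632, Rational(1, 1685)) = Rational(4632, 1685)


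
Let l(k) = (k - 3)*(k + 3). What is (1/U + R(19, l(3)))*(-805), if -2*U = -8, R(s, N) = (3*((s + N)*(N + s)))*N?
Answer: -805/4 ≈ -201.25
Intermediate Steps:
l(k) = (-3 + k)*(3 + k)
R(s, N) = 3*N*(N + s)² (R(s, N) = (3*((N + s)*(N + s)))*N = (3*(N + s)²)*N = 3*N*(N + s)²)
U = 4 (U = -½*(-8) = 4)
(1/U + R(19, l(3)))*(-805) = (1/4 + 3*(-9 + 3²)*((-9 + 3²) + 19)²)*(-805) = (¼ + 3*(-9 + 9)*((-9 + 9) + 19)²)*(-805) = (¼ + 3*0*(0 + 19)²)*(-805) = (¼ + 3*0*19²)*(-805) = (¼ + 3*0*361)*(-805) = (¼ + 0)*(-805) = (¼)*(-805) = -805/4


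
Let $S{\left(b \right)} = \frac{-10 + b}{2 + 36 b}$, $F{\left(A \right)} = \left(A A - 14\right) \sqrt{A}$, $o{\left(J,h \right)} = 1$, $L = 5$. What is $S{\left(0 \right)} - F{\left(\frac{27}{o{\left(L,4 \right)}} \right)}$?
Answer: $-5 - 2145 \sqrt{3} \approx -3720.3$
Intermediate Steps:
$F{\left(A \right)} = \sqrt{A} \left(-14 + A^{2}\right)$ ($F{\left(A \right)} = \left(A^{2} - 14\right) \sqrt{A} = \left(-14 + A^{2}\right) \sqrt{A} = \sqrt{A} \left(-14 + A^{2}\right)$)
$S{\left(b \right)} = \frac{-10 + b}{2 + 36 b}$
$S{\left(0 \right)} - F{\left(\frac{27}{o{\left(L,4 \right)}} \right)} = \frac{-10 + 0}{2 \left(1 + 18 \cdot 0\right)} - \sqrt{\frac{27}{1}} \left(-14 + \left(\frac{27}{1}\right)^{2}\right) = \frac{1}{2} \frac{1}{1 + 0} \left(-10\right) - \sqrt{27 \cdot 1} \left(-14 + \left(27 \cdot 1\right)^{2}\right) = \frac{1}{2} \cdot 1^{-1} \left(-10\right) - \sqrt{27} \left(-14 + 27^{2}\right) = \frac{1}{2} \cdot 1 \left(-10\right) - 3 \sqrt{3} \left(-14 + 729\right) = -5 - 3 \sqrt{3} \cdot 715 = -5 - 2145 \sqrt{3}$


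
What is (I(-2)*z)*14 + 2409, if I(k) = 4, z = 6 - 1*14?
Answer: 1961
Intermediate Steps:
z = -8 (z = 6 - 14 = -8)
(I(-2)*z)*14 + 2409 = (4*(-8))*14 + 2409 = -32*14 + 2409 = -448 + 2409 = 1961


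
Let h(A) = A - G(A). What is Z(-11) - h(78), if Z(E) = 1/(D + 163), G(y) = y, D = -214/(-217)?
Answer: 217/35585 ≈ 0.0060981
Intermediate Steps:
D = 214/217 (D = -214*(-1/217) = 214/217 ≈ 0.98618)
Z(E) = 217/35585 (Z(E) = 1/(214/217 + 163) = 1/(35585/217) = 217/35585)
h(A) = 0 (h(A) = A - A = 0)
Z(-11) - h(78) = 217/35585 - 1*0 = 217/35585 + 0 = 217/35585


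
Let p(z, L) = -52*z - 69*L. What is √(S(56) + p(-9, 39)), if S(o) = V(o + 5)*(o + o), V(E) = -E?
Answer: I*√9055 ≈ 95.158*I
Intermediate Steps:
S(o) = 2*o*(-5 - o) (S(o) = (-(o + 5))*(o + o) = (-(5 + o))*(2*o) = (-5 - o)*(2*o) = 2*o*(-5 - o))
p(z, L) = -69*L - 52*z
√(S(56) + p(-9, 39)) = √(-2*56*(5 + 56) + (-69*39 - 52*(-9))) = √(-2*56*61 + (-2691 + 468)) = √(-6832 - 2223) = √(-9055) = I*√9055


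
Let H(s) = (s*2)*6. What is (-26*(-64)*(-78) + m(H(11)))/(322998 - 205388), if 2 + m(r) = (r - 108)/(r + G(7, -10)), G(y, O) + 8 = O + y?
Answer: -1570505/1423081 ≈ -1.1036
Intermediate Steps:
H(s) = 12*s (H(s) = (2*s)*6 = 12*s)
G(y, O) = -8 + O + y (G(y, O) = -8 + (O + y) = -8 + O + y)
m(r) = -2 + (-108 + r)/(-11 + r) (m(r) = -2 + (r - 108)/(r + (-8 - 10 + 7)) = -2 + (-108 + r)/(r - 11) = -2 + (-108 + r)/(-11 + r))
(-26*(-64)*(-78) + m(H(11)))/(322998 - 205388) = (-26*(-64)*(-78) + (-86 - 12*11)/(-11 + 12*11))/(322998 - 205388) = (1664*(-78) + (-86 - 1*132)/(-11 + 132))/117610 = (-129792 + (-86 - 132)/121)*(1/117610) = (-129792 + (1/121)*(-218))*(1/117610) = (-129792 - 218/121)*(1/117610) = -15705050/121*1/117610 = -1570505/1423081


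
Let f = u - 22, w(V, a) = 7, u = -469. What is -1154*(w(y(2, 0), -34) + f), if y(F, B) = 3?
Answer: 558536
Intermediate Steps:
f = -491 (f = -469 - 22 = -491)
-1154*(w(y(2, 0), -34) + f) = -1154*(7 - 491) = -1154*(-484) = 558536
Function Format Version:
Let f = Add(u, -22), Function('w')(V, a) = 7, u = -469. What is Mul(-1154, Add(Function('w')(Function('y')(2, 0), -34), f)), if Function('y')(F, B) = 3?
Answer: 558536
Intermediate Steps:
f = -491 (f = Add(-469, -22) = -491)
Mul(-1154, Add(Function('w')(Function('y')(2, 0), -34), f)) = Mul(-1154, Add(7, -491)) = Mul(-1154, -484) = 558536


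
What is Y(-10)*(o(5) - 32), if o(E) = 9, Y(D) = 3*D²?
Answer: -6900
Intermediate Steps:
Y(-10)*(o(5) - 32) = (3*(-10)²)*(9 - 32) = (3*100)*(-23) = 300*(-23) = -6900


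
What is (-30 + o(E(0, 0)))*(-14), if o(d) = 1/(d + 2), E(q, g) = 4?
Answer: 1253/3 ≈ 417.67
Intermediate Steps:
o(d) = 1/(2 + d)
(-30 + o(E(0, 0)))*(-14) = (-30 + 1/(2 + 4))*(-14) = (-30 + 1/6)*(-14) = (-30 + ⅙)*(-14) = -179/6*(-14) = 1253/3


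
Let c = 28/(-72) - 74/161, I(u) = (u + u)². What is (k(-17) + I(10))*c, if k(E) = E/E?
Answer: -986059/2898 ≈ -340.25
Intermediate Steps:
I(u) = 4*u² (I(u) = (2*u)² = 4*u²)
c = -2459/2898 (c = 28*(-1/72) - 74*1/161 = -7/18 - 74/161 = -2459/2898 ≈ -0.84852)
k(E) = 1
(k(-17) + I(10))*c = (1 + 4*10²)*(-2459/2898) = (1 + 4*100)*(-2459/2898) = (1 + 400)*(-2459/2898) = 401*(-2459/2898) = -986059/2898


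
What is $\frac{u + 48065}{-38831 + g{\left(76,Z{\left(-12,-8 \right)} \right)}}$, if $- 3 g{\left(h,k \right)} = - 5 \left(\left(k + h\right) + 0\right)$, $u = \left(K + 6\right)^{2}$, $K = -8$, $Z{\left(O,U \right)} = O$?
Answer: $- \frac{144207}{116173} \approx -1.2413$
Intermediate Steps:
$u = 4$ ($u = \left(-8 + 6\right)^{2} = \left(-2\right)^{2} = 4$)
$g{\left(h,k \right)} = \frac{5 h}{3} + \frac{5 k}{3}$ ($g{\left(h,k \right)} = - \frac{\left(-5\right) \left(\left(k + h\right) + 0\right)}{3} = - \frac{\left(-5\right) \left(\left(h + k\right) + 0\right)}{3} = - \frac{\left(-5\right) \left(h + k\right)}{3} = - \frac{- 5 h - 5 k}{3} = \frac{5 h}{3} + \frac{5 k}{3}$)
$\frac{u + 48065}{-38831 + g{\left(76,Z{\left(-12,-8 \right)} \right)}} = \frac{4 + 48065}{-38831 + \left(\frac{5}{3} \cdot 76 + \frac{5}{3} \left(-12\right)\right)} = \frac{48069}{-38831 + \left(\frac{380}{3} - 20\right)} = \frac{48069}{-38831 + \frac{320}{3}} = \frac{48069}{- \frac{116173}{3}} = 48069 \left(- \frac{3}{116173}\right) = - \frac{144207}{116173}$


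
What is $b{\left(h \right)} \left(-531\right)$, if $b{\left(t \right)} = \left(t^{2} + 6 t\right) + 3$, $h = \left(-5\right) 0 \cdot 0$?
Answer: $-1593$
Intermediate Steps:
$h = 0$ ($h = 0 \cdot 0 = 0$)
$b{\left(t \right)} = 3 + t^{2} + 6 t$
$b{\left(h \right)} \left(-531\right) = \left(3 + 0^{2} + 6 \cdot 0\right) \left(-531\right) = \left(3 + 0 + 0\right) \left(-531\right) = 3 \left(-531\right) = -1593$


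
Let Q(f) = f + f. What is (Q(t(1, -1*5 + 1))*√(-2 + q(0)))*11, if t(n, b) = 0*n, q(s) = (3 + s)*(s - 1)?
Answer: 0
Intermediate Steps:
q(s) = (-1 + s)*(3 + s) (q(s) = (3 + s)*(-1 + s) = (-1 + s)*(3 + s))
t(n, b) = 0
Q(f) = 2*f
(Q(t(1, -1*5 + 1))*√(-2 + q(0)))*11 = ((2*0)*√(-2 + (-3 + 0² + 2*0)))*11 = (0*√(-2 + (-3 + 0 + 0)))*11 = (0*√(-2 - 3))*11 = (0*√(-5))*11 = (0*(I*√5))*11 = 0*11 = 0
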